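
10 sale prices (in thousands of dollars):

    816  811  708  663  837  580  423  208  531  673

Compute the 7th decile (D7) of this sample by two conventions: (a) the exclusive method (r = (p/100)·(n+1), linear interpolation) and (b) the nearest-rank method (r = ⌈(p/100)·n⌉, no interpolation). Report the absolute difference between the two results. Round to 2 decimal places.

72.10

Sorted: 208, 423, 531, 580, 663, 673, 708, 811, 816, 837.
n = 10.
(a) r = 7.7; between ranks 7 (708) and 8 (811): 780.1.
(b) the nearest-rank method: rank 7 → 708.
|780.1 − 708| = 72.1.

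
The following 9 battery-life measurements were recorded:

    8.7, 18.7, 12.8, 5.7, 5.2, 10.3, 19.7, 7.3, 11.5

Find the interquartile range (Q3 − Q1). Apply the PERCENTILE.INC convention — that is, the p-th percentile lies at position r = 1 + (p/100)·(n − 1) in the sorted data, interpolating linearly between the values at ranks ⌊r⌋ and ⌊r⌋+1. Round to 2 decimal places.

Sorted: 5.2, 5.7, 7.3, 8.7, 10.3, 11.5, 12.8, 18.7, 19.7.
n = 9.
P25: r = 3 (integer) → 7.3.
P75: r = 7 (integer) → 12.8.
Difference: 12.8 − 7.3 = 5.5.

5.50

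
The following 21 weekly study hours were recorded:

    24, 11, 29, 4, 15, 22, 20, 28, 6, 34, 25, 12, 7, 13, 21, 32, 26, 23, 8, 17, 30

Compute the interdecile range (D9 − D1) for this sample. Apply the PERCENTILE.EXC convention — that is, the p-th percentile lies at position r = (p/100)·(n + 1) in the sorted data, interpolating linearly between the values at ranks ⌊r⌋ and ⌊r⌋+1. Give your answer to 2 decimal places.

Sorted: 4, 6, 7, 8, 11, 12, 13, 15, 17, 20, 21, 22, 23, 24, 25, 26, 28, 29, 30, 32, 34.
n = 21.
P10: r = 2.2; ranks 2–3 are 6, 7; interpolating gives 6.2.
P90: r = 19.8; ranks 19–20 are 30, 32; interpolating gives 31.6.
Difference: 31.6 − 6.2 = 25.4.

25.40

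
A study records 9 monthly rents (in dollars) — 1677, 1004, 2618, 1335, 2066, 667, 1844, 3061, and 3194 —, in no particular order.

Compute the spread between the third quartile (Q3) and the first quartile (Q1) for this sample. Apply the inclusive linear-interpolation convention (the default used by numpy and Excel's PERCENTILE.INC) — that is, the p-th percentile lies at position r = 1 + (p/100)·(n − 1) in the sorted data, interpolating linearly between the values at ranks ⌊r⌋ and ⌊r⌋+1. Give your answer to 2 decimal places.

1283.00

Sorted: 667, 1004, 1335, 1677, 1844, 2066, 2618, 3061, 3194.
n = 9.
P25: r = 3 (integer) → 1335.
P75: r = 7 (integer) → 2618.
Difference: 2618 − 1335 = 1283.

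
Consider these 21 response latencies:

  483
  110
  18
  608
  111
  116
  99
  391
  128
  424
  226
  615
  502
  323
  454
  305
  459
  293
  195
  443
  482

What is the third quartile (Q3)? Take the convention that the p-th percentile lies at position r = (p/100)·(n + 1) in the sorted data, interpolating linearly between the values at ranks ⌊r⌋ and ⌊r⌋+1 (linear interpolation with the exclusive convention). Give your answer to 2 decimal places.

470.50

Sorted: 18, 99, 110, 111, 116, 128, 195, 226, 293, 305, 323, 391, 424, 443, 454, 459, 482, 483, 502, 608, 615.
n = 21.
r = (75/100)·(21 + 1) = 16.5.
Rank 16 is 459 and rank 17 is 482.
Interpolate: 459 + 0.5·(482 − 459) = 459 + 0.5·23 = 470.5.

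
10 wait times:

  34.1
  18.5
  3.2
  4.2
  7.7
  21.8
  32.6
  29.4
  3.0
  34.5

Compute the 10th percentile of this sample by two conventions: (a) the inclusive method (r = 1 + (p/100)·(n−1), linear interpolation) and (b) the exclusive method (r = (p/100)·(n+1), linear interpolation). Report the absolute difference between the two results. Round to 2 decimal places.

Sorted: 3.0, 3.2, 4.2, 7.7, 18.5, 21.8, 29.4, 32.6, 34.1, 34.5.
n = 10.
(a) r = 1.9; between ranks 1 (3.0) and 2 (3.2): 3.18.
(b) r = 1.1; between ranks 1 (3.0) and 2 (3.2): 3.02.
|3.18 − 3.02| = 0.16.

0.16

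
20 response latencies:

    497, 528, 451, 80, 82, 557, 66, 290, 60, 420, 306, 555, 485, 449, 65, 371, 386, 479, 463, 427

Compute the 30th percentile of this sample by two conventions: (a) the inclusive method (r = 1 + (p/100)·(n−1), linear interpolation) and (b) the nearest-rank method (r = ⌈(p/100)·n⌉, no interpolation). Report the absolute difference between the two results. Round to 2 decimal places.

11.20

Sorted: 60, 65, 66, 80, 82, 290, 306, 371, 386, 420, 427, 449, 451, 463, 479, 485, 497, 528, 555, 557.
n = 20.
(a) r = 6.7; between ranks 6 (290) and 7 (306): 301.2.
(b) the nearest-rank method: rank 6 → 290.
|301.2 − 290| = 11.2.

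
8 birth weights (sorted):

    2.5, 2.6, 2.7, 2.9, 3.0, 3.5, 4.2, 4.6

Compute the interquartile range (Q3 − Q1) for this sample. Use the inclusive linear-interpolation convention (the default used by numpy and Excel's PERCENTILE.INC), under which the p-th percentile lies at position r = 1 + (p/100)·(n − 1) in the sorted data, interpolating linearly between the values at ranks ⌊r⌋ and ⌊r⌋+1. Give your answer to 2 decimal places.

1.00

n = 8.
P25: r = 2.75; ranks 2–3 are 2.6, 2.7; interpolating gives 2.675.
P75: r = 6.25; ranks 6–7 are 3.5, 4.2; interpolating gives 3.675.
Difference: 3.675 − 2.675 = 1.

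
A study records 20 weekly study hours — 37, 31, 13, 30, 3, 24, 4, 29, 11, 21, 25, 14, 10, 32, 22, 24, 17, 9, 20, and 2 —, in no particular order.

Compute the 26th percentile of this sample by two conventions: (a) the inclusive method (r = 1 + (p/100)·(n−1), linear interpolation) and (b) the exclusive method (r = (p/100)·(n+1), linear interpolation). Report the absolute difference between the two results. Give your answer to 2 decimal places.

Sorted: 2, 3, 4, 9, 10, 11, 13, 14, 17, 20, 21, 22, 24, 24, 25, 29, 30, 31, 32, 37.
n = 20.
(a) r = 5.94; between ranks 5 (10) and 6 (11): 10.94.
(b) r = 5.46; between ranks 5 (10) and 6 (11): 10.46.
|10.94 − 10.46| = 0.48.

0.48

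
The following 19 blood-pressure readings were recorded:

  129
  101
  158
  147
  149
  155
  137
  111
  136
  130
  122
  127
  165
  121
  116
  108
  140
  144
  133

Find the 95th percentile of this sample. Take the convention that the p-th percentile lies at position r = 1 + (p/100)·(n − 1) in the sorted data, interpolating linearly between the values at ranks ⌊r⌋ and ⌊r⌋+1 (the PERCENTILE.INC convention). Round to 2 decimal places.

Sorted: 101, 108, 111, 116, 121, 122, 127, 129, 130, 133, 136, 137, 140, 144, 147, 149, 155, 158, 165.
n = 19.
r = 1 + (95/100)·(19 − 1) = 1 + 17.1 = 18.1.
Rank 18 is 158 and rank 19 is 165.
Interpolate: 158 + 0.1·(165 − 158) = 158 + 0.1·7 = 158.7.

158.70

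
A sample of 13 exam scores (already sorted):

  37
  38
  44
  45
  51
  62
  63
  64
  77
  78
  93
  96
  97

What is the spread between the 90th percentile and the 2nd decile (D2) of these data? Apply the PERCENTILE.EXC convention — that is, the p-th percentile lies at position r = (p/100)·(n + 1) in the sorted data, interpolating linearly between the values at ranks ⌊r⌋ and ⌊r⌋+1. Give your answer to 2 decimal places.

53.80

n = 13.
P20: r = 2.8; ranks 2–3 are 38, 44; interpolating gives 42.8.
P90: r = 12.6; ranks 12–13 are 96, 97; interpolating gives 96.6.
Difference: 96.6 − 42.8 = 53.8.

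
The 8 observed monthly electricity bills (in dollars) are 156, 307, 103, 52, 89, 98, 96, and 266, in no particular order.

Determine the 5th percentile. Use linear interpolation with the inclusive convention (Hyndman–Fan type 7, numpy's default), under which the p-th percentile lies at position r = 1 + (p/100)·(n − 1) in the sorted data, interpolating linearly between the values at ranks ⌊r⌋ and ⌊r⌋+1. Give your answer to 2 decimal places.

64.95

Sorted: 52, 89, 96, 98, 103, 156, 266, 307.
n = 8.
r = 1 + (5/100)·(8 − 1) = 1 + 0.35 = 1.35.
Rank 1 is 52 and rank 2 is 89.
Interpolate: 52 + 0.35·(89 − 52) = 52 + 0.35·37 = 64.95.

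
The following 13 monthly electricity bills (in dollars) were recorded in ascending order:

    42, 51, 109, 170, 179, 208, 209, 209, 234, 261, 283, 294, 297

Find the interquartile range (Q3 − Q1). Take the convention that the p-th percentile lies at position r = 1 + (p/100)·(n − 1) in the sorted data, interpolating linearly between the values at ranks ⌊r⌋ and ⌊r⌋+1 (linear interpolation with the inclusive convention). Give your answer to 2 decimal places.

n = 13.
P25: r = 4 (integer) → 170.
P75: r = 10 (integer) → 261.
Difference: 261 − 170 = 91.

91.00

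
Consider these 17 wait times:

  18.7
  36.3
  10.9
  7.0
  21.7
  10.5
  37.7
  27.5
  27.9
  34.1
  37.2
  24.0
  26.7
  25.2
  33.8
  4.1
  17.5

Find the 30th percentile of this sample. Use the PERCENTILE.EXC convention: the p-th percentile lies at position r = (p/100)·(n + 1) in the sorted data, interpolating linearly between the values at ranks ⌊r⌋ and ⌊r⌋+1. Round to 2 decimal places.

Sorted: 4.1, 7.0, 10.5, 10.9, 17.5, 18.7, 21.7, 24.0, 25.2, 26.7, 27.5, 27.9, 33.8, 34.1, 36.3, 37.2, 37.7.
n = 17.
r = (30/100)·(17 + 1) = 5.4.
Rank 5 is 17.5 and rank 6 is 18.7.
Interpolate: 17.5 + 0.4·(18.7 − 17.5) = 17.5 + 0.4·1.2 = 17.98.

17.98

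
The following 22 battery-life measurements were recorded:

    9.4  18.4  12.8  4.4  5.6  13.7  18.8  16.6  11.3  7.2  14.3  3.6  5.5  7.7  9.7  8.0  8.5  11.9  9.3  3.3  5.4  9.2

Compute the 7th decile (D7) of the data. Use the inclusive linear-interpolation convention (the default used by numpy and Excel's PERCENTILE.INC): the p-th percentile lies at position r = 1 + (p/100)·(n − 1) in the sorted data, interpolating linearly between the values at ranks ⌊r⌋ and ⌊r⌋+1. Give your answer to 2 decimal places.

Sorted: 3.3, 3.6, 4.4, 5.4, 5.5, 5.6, 7.2, 7.7, 8.0, 8.5, 9.2, 9.3, 9.4, 9.7, 11.3, 11.9, 12.8, 13.7, 14.3, 16.6, 18.4, 18.8.
n = 22.
r = 1 + (70/100)·(22 − 1) = 1 + 14.7 = 15.7.
Rank 15 is 11.3 and rank 16 is 11.9.
Interpolate: 11.3 + 0.7·(11.9 − 11.3) = 11.3 + 0.7·0.6 = 11.72.

11.72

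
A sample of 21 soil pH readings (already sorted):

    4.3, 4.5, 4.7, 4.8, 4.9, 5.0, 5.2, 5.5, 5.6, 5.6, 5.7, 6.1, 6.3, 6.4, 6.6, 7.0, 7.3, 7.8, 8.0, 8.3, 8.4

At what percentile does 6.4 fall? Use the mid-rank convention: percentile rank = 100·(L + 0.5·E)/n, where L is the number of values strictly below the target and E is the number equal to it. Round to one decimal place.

Count below 6.4: L = 13; count equal: E = 1; n = 21.
Percentile rank = 100·(13 + 0.5·1)/21 = 100·13.5/21 = 64.29.

64.3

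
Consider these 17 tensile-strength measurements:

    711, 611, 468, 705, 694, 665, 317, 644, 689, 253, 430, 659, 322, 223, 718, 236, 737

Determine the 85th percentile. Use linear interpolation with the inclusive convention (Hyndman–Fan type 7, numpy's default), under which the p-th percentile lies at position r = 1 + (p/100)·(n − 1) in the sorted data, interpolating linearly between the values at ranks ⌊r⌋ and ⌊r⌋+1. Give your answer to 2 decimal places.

Sorted: 223, 236, 253, 317, 322, 430, 468, 611, 644, 659, 665, 689, 694, 705, 711, 718, 737.
n = 17.
r = 1 + (85/100)·(17 − 1) = 1 + 13.6 = 14.6.
Rank 14 is 705 and rank 15 is 711.
Interpolate: 705 + 0.6·(711 − 705) = 705 + 0.6·6 = 708.6.

708.60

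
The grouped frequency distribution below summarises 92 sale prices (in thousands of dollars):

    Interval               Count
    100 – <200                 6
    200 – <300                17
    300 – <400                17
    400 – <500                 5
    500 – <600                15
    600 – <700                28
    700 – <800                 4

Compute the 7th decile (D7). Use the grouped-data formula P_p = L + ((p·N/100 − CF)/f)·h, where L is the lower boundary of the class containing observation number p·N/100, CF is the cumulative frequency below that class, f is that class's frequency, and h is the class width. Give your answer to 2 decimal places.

615.71

N = 92; target position k = 70/100 · 92 = 64.4.
Cumulative frequencies: 6, 23, 40, 45, 60, 88, 92.
Observation 64.4 falls in the class 600 – <700.
L = 600, CF = 60, f = 28, h = 100.
P70 = 600 + ((64.4 − 60)/28)·100 = 600 + 15.7143 = 615.714.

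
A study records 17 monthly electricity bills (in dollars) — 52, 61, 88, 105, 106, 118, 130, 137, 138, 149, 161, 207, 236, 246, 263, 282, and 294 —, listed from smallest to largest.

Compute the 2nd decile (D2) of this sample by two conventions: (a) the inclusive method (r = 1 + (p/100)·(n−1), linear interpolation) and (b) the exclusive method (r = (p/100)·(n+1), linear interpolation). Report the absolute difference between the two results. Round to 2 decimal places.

n = 17.
(a) r = 4.2; between ranks 4 (105) and 5 (106): 105.2.
(b) r = 3.6; between ranks 3 (88) and 4 (105): 98.2.
|105.2 − 98.2| = 7.

7.00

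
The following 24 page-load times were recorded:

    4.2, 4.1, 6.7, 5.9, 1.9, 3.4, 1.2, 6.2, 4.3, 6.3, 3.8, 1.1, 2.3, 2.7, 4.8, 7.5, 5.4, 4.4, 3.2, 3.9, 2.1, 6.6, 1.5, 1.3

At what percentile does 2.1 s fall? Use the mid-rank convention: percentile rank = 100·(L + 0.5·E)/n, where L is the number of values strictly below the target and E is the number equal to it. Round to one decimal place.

22.9

Sorted: 1.1, 1.2, 1.3, 1.5, 1.9, 2.1, 2.3, 2.7, 3.2, 3.4, 3.8, 3.9, 4.1, 4.2, 4.3, 4.4, 4.8, 5.4, 5.9, 6.2, 6.3, 6.6, 6.7, 7.5.
Count below 2.1: L = 5; count equal: E = 1; n = 24.
Percentile rank = 100·(5 + 0.5·1)/24 = 100·5.5/24 = 22.92.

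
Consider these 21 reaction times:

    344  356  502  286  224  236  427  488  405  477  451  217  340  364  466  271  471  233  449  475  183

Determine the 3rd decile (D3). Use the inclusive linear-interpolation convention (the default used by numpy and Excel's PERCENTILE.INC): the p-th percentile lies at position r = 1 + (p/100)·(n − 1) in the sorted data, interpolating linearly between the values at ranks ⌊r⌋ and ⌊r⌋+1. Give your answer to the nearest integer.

Sorted: 183, 217, 224, 233, 236, 271, 286, 340, 344, 356, 364, 405, 427, 449, 451, 466, 471, 475, 477, 488, 502.
n = 21.
r = 1 + (30/100)·(21 − 1) = 1 + 6 = 7.
r is an integer, so P30 is the value at rank 7: 286.

286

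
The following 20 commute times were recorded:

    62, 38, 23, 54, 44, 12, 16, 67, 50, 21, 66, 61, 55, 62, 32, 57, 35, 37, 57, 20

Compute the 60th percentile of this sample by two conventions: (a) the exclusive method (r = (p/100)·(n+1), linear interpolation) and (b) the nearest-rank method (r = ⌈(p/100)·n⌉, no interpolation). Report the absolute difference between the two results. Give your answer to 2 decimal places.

Sorted: 12, 16, 20, 21, 23, 32, 35, 37, 38, 44, 50, 54, 55, 57, 57, 61, 62, 62, 66, 67.
n = 20.
(a) r = 12.6; between ranks 12 (54) and 13 (55): 54.6.
(b) the nearest-rank method: rank 12 → 54.
|54.6 − 54| = 0.6.

0.60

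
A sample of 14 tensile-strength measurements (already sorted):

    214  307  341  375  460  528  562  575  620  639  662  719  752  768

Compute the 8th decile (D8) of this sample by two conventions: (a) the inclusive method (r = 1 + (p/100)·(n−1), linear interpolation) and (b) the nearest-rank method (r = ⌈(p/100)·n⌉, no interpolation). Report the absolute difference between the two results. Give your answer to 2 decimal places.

n = 14.
(a) r = 11.4; between ranks 11 (662) and 12 (719): 684.8.
(b) the nearest-rank method: rank 12 → 719.
|684.8 − 719| = 34.2.

34.20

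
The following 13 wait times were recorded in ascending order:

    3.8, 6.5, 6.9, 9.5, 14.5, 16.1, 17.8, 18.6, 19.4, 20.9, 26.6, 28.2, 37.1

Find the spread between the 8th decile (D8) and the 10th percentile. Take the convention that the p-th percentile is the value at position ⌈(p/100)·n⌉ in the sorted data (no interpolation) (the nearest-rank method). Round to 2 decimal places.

20.10

n = 13.
P10: rank ⌈10/100·13⌉ = 2 → 6.5.
P80: rank ⌈80/100·13⌉ = 11 → 26.6.
Difference: 26.6 − 6.5 = 20.1.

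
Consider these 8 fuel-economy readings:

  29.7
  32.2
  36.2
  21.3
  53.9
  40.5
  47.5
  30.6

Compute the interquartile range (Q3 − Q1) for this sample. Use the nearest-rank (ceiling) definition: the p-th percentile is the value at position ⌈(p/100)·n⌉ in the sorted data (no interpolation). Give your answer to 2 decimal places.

10.80

Sorted: 21.3, 29.7, 30.6, 32.2, 36.2, 40.5, 47.5, 53.9.
n = 8.
P25: rank ⌈25/100·8⌉ = 2 → 29.7.
P75: rank ⌈75/100·8⌉ = 6 → 40.5.
Difference: 40.5 − 29.7 = 10.8.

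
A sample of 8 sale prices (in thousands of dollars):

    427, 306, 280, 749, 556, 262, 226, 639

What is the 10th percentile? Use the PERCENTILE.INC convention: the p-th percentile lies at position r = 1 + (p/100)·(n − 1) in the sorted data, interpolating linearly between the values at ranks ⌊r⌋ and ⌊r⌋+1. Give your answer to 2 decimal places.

Sorted: 226, 262, 280, 306, 427, 556, 639, 749.
n = 8.
r = 1 + (10/100)·(8 − 1) = 1 + 0.7 = 1.7.
Rank 1 is 226 and rank 2 is 262.
Interpolate: 226 + 0.7·(262 − 226) = 226 + 0.7·36 = 251.2.

251.20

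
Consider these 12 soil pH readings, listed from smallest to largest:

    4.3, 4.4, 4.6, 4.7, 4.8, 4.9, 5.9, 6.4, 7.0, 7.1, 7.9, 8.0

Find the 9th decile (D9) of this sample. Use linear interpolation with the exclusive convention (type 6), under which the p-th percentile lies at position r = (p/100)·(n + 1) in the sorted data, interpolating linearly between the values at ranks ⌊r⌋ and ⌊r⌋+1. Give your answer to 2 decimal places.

n = 12.
r = (90/100)·(12 + 1) = 11.7.
Rank 11 is 7.9 and rank 12 is 8.0.
Interpolate: 7.9 + 0.7·(8.0 − 7.9) = 7.9 + 0.7·0.1 = 7.97.

7.97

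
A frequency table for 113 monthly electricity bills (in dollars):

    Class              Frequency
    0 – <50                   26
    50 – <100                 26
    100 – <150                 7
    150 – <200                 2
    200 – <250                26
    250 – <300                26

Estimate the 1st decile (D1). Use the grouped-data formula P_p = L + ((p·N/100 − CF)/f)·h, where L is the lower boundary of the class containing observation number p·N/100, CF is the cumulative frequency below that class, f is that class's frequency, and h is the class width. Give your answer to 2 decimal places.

21.73

N = 113; target position k = 10/100 · 113 = 11.3.
Cumulative frequencies: 26, 52, 59, 61, 87, 113.
Observation 11.3 falls in the class 0 – <50.
L = 0, CF = 0, f = 26, h = 50.
P10 = 0 + ((11.3 − 0)/26)·50 = 0 + 21.7308 = 21.7308.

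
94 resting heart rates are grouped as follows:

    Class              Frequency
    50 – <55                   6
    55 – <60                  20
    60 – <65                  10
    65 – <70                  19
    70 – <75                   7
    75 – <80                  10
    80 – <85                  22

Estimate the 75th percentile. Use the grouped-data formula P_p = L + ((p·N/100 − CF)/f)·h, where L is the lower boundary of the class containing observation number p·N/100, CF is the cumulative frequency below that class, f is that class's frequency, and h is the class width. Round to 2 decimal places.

79.25

N = 94; target position k = 75/100 · 94 = 70.5.
Cumulative frequencies: 6, 26, 36, 55, 62, 72, 94.
Observation 70.5 falls in the class 75 – <80.
L = 75, CF = 62, f = 10, h = 5.
P75 = 75 + ((70.5 − 62)/10)·5 = 75 + 4.25 = 79.25.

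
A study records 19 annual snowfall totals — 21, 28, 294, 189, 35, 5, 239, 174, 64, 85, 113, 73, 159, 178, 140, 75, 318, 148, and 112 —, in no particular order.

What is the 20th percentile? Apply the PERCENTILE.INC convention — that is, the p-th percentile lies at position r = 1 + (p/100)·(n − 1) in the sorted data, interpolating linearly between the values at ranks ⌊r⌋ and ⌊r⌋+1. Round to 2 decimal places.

Sorted: 5, 21, 28, 35, 64, 73, 75, 85, 112, 113, 140, 148, 159, 174, 178, 189, 239, 294, 318.
n = 19.
r = 1 + (20/100)·(19 − 1) = 1 + 3.6 = 4.6.
Rank 4 is 35 and rank 5 is 64.
Interpolate: 35 + 0.6·(64 − 35) = 35 + 0.6·29 = 52.4.

52.40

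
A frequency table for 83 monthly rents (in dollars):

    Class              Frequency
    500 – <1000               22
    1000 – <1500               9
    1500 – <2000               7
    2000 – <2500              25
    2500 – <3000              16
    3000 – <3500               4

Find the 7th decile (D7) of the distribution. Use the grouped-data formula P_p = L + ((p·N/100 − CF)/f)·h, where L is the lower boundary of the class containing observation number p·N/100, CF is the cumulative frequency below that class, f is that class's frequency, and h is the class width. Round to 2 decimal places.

2402.00

N = 83; target position k = 70/100 · 83 = 58.1.
Cumulative frequencies: 22, 31, 38, 63, 79, 83.
Observation 58.1 falls in the class 2000 – <2500.
L = 2000, CF = 38, f = 25, h = 500.
P70 = 2000 + ((58.1 − 38)/25)·500 = 2000 + 402 = 2402.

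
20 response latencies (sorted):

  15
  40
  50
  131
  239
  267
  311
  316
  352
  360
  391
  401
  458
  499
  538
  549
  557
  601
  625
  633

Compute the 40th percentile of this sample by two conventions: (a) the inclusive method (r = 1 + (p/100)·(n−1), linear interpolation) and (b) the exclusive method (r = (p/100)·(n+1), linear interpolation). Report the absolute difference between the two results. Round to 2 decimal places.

7.20

n = 20.
(a) r = 8.6; between ranks 8 (316) and 9 (352): 337.6.
(b) r = 8.4; between ranks 8 (316) and 9 (352): 330.4.
|337.6 − 330.4| = 7.2.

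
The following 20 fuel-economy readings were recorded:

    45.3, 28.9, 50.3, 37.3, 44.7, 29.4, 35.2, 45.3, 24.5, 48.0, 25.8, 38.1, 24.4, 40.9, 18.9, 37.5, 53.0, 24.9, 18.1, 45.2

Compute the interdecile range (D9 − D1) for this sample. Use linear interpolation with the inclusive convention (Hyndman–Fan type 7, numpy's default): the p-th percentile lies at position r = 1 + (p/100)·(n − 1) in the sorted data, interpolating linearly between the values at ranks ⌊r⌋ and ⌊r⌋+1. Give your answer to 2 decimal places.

Sorted: 18.1, 18.9, 24.4, 24.5, 24.9, 25.8, 28.9, 29.4, 35.2, 37.3, 37.5, 38.1, 40.9, 44.7, 45.2, 45.3, 45.3, 48.0, 50.3, 53.0.
n = 20.
P10: r = 2.9; ranks 2–3 are 18.9, 24.4; interpolating gives 23.85.
P90: r = 18.1; ranks 18–19 are 48.0, 50.3; interpolating gives 48.23.
Difference: 48.23 − 23.85 = 24.38.

24.38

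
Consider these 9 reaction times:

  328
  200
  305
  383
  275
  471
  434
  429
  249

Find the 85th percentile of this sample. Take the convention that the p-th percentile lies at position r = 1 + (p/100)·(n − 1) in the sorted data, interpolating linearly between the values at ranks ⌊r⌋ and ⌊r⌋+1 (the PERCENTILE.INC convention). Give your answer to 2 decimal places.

Sorted: 200, 249, 275, 305, 328, 383, 429, 434, 471.
n = 9.
r = 1 + (85/100)·(9 − 1) = 1 + 6.8 = 7.8.
Rank 7 is 429 and rank 8 is 434.
Interpolate: 429 + 0.8·(434 − 429) = 429 + 0.8·5 = 433.

433.00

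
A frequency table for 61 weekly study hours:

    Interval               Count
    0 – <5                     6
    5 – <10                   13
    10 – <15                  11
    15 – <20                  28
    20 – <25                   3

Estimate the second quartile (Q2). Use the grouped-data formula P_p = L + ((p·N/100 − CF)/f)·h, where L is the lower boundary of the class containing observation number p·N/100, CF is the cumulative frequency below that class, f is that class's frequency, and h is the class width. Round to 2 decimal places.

15.09

N = 61; target position k = 50/100 · 61 = 30.5.
Cumulative frequencies: 6, 19, 30, 58, 61.
Observation 30.5 falls in the class 15 – <20.
L = 15, CF = 30, f = 28, h = 5.
P50 = 15 + ((30.5 − 30)/28)·5 = 15 + 0.0892857 = 15.0893.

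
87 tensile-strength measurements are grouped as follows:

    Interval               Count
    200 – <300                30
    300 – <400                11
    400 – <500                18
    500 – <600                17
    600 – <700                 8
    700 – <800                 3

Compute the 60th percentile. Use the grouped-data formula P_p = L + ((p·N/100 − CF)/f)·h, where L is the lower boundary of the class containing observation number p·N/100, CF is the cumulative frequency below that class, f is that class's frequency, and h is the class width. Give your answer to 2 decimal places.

N = 87; target position k = 60/100 · 87 = 52.2.
Cumulative frequencies: 30, 41, 59, 76, 84, 87.
Observation 52.2 falls in the class 400 – <500.
L = 400, CF = 41, f = 18, h = 100.
P60 = 400 + ((52.2 − 41)/18)·100 = 400 + 62.2222 = 462.222.

462.22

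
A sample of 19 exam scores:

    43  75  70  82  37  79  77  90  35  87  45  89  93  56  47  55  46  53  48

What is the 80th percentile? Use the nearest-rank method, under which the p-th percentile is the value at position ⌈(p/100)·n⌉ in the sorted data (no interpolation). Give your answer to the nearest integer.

87

Sorted: 35, 37, 43, 45, 46, 47, 48, 53, 55, 56, 70, 75, 77, 79, 82, 87, 89, 90, 93.
n = 19.
Position = ⌈80/100 · 19⌉ = ⌈15.2⌉ = 16.
The value at rank 16 is 87.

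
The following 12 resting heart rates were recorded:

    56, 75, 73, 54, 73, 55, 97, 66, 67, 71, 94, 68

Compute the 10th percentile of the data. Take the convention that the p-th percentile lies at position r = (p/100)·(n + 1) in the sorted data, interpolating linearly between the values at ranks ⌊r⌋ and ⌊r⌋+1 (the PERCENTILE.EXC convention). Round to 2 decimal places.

Sorted: 54, 55, 56, 66, 67, 68, 71, 73, 73, 75, 94, 97.
n = 12.
r = (10/100)·(12 + 1) = 1.3.
Rank 1 is 54 and rank 2 is 55.
Interpolate: 54 + 0.3·(55 − 54) = 54 + 0.3·1 = 54.3.

54.30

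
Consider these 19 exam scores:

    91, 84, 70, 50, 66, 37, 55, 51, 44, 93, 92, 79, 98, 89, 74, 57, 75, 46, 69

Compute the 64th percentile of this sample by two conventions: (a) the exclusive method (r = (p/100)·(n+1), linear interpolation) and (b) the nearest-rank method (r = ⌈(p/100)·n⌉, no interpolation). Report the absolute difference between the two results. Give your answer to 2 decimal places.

Sorted: 37, 44, 46, 50, 51, 55, 57, 66, 69, 70, 74, 75, 79, 84, 89, 91, 92, 93, 98.
n = 19.
(a) r = 12.8; between ranks 12 (75) and 13 (79): 78.2.
(b) the nearest-rank method: rank 13 → 79.
|78.2 − 79| = 0.8.

0.80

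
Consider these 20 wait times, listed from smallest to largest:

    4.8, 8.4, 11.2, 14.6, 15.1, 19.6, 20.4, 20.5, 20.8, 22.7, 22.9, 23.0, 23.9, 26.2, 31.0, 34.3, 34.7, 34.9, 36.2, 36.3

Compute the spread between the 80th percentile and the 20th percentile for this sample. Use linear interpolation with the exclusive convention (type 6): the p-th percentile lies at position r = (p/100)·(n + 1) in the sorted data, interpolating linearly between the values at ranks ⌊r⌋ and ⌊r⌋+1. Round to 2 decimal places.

n = 20.
P20: r = 4.2; ranks 4–5 are 14.6, 15.1; interpolating gives 14.7.
P80: r = 16.8; ranks 16–17 are 34.3, 34.7; interpolating gives 34.62.
Difference: 34.62 − 14.7 = 19.92.

19.92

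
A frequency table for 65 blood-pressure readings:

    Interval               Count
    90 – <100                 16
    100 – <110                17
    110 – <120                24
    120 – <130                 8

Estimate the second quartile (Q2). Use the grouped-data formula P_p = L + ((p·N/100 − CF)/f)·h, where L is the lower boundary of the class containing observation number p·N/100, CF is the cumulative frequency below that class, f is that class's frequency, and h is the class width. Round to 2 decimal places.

N = 65; target position k = 50/100 · 65 = 32.5.
Cumulative frequencies: 16, 33, 57, 65.
Observation 32.5 falls in the class 100 – <110.
L = 100, CF = 16, f = 17, h = 10.
P50 = 100 + ((32.5 − 16)/17)·10 = 100 + 9.70588 = 109.706.

109.71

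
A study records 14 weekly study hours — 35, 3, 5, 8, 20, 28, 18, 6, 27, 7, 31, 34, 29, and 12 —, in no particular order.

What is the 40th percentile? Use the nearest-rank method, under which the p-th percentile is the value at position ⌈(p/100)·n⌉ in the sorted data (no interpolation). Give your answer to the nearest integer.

Sorted: 3, 5, 6, 7, 8, 12, 18, 20, 27, 28, 29, 31, 34, 35.
n = 14.
Position = ⌈40/100 · 14⌉ = ⌈5.6⌉ = 6.
The value at rank 6 is 12.

12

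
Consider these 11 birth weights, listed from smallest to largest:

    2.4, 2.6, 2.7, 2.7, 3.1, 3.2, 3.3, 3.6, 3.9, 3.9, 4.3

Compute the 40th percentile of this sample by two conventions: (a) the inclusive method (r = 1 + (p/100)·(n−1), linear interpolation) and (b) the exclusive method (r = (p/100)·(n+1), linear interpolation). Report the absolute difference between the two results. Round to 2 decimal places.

0.08

n = 11.
(a) r = 5 → value at rank 5 = 3.1.
(b) r = 4.8; between ranks 4 (2.7) and 5 (3.1): 3.02.
|3.1 − 3.02| = 0.08.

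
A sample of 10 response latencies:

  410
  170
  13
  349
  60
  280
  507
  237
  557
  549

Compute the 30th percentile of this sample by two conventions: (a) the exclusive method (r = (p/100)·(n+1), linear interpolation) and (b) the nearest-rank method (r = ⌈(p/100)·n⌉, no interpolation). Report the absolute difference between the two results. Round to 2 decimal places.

20.10

Sorted: 13, 60, 170, 237, 280, 349, 410, 507, 549, 557.
n = 10.
(a) r = 3.3; between ranks 3 (170) and 4 (237): 190.1.
(b) the nearest-rank method: rank 3 → 170.
|190.1 − 170| = 20.1.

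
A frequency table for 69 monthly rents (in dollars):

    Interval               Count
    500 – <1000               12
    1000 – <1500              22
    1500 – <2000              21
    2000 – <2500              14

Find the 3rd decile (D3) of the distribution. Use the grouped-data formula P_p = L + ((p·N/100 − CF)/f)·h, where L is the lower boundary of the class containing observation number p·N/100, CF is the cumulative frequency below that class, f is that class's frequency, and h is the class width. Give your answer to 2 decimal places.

1197.73

N = 69; target position k = 30/100 · 69 = 20.7.
Cumulative frequencies: 12, 34, 55, 69.
Observation 20.7 falls in the class 1000 – <1500.
L = 1000, CF = 12, f = 22, h = 500.
P30 = 1000 + ((20.7 − 12)/22)·500 = 1000 + 197.727 = 1197.73.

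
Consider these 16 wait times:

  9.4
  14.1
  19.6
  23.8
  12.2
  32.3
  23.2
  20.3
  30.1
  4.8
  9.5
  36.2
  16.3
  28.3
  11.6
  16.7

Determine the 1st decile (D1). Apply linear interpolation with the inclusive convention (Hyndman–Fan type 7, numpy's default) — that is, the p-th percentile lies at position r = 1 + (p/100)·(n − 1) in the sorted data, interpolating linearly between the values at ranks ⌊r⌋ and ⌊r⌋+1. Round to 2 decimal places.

9.45

Sorted: 4.8, 9.4, 9.5, 11.6, 12.2, 14.1, 16.3, 16.7, 19.6, 20.3, 23.2, 23.8, 28.3, 30.1, 32.3, 36.2.
n = 16.
r = 1 + (10/100)·(16 − 1) = 1 + 1.5 = 2.5.
Rank 2 is 9.4 and rank 3 is 9.5.
Interpolate: 9.4 + 0.5·(9.5 − 9.4) = 9.4 + 0.5·0.1 = 9.45.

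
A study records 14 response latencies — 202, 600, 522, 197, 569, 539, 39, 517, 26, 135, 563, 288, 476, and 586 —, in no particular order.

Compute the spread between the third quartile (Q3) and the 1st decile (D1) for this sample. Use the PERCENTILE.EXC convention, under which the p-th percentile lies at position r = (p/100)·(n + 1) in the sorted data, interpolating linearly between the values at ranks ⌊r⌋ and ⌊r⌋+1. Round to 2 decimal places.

Sorted: 26, 39, 135, 197, 202, 288, 476, 517, 522, 539, 563, 569, 586, 600.
n = 14.
P10: r = 1.5; ranks 1–2 are 26, 39; interpolating gives 32.5.
P75: r = 11.25; ranks 11–12 are 563, 569; interpolating gives 564.5.
Difference: 564.5 − 32.5 = 532.

532.00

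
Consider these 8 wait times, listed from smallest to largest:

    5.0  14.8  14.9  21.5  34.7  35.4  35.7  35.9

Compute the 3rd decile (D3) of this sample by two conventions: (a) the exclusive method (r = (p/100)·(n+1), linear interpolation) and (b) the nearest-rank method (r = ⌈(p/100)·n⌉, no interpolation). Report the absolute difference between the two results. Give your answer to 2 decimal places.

0.03

n = 8.
(a) r = 2.7; between ranks 2 (14.8) and 3 (14.9): 14.87.
(b) the nearest-rank method: rank 3 → 14.9.
|14.87 − 14.9| = 0.03.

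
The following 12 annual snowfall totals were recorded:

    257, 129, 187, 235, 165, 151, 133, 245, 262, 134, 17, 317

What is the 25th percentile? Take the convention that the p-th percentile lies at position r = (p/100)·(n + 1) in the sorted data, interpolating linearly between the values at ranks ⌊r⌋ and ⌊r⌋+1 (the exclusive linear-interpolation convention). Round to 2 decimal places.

133.25

Sorted: 17, 129, 133, 134, 151, 165, 187, 235, 245, 257, 262, 317.
n = 12.
r = (25/100)·(12 + 1) = 3.25.
Rank 3 is 133 and rank 4 is 134.
Interpolate: 133 + 0.25·(134 − 133) = 133 + 0.25·1 = 133.25.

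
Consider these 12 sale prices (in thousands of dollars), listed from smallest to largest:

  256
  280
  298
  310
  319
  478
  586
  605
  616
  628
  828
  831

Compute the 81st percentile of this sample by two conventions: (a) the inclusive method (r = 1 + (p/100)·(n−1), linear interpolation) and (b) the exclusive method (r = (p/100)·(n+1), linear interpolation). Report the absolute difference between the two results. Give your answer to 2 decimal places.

107.08

n = 12.
(a) r = 9.91; between ranks 9 (616) and 10 (628): 626.92.
(b) r = 10.53; between ranks 10 (628) and 11 (828): 734.
|626.92 − 734| = 107.08.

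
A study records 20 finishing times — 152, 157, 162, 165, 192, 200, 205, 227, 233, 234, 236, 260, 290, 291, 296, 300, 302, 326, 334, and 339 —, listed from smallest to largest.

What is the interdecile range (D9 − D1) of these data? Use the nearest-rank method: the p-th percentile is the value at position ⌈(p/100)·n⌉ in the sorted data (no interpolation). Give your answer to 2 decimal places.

n = 20.
P10: rank ⌈10/100·20⌉ = 2 → 157.
P90: rank ⌈90/100·20⌉ = 18 → 326.
Difference: 326 − 157 = 169.

169.00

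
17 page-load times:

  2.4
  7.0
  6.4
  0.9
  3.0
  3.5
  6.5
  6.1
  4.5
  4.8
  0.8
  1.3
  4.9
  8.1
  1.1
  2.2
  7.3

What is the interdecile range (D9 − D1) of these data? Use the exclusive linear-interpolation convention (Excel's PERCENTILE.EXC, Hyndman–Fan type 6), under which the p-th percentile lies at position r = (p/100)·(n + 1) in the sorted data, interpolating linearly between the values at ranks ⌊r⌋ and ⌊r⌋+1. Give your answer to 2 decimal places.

Sorted: 0.8, 0.9, 1.1, 1.3, 2.2, 2.4, 3.0, 3.5, 4.5, 4.8, 4.9, 6.1, 6.4, 6.5, 7.0, 7.3, 8.1.
n = 17.
P10: r = 1.8; ranks 1–2 are 0.8, 0.9; interpolating gives 0.88.
P90: r = 16.2; ranks 16–17 are 7.3, 8.1; interpolating gives 7.46.
Difference: 7.46 − 0.88 = 6.58.

6.58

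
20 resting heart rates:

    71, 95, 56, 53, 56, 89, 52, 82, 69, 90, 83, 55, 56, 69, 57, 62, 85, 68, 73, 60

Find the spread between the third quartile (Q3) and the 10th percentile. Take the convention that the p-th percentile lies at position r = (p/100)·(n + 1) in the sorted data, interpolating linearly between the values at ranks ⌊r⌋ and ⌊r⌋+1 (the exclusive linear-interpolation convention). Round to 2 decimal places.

Sorted: 52, 53, 55, 56, 56, 56, 57, 60, 62, 68, 69, 69, 71, 73, 82, 83, 85, 89, 90, 95.
n = 20.
P10: r = 2.1; ranks 2–3 are 53, 55; interpolating gives 53.2.
P75: r = 15.75; ranks 15–16 are 82, 83; interpolating gives 82.75.
Difference: 82.75 − 53.2 = 29.55.

29.55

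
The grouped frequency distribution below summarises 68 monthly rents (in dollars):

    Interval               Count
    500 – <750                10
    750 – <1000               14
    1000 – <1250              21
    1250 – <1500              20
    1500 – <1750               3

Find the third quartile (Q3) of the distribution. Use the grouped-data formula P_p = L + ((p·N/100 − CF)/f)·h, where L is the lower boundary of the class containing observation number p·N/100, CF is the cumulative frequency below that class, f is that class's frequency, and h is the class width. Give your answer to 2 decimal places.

1325.00

N = 68; target position k = 75/100 · 68 = 51.
Cumulative frequencies: 10, 24, 45, 65, 68.
Observation 51 falls in the class 1250 – <1500.
L = 1250, CF = 45, f = 20, h = 250.
P75 = 1250 + ((51 − 45)/20)·250 = 1250 + 75 = 1325.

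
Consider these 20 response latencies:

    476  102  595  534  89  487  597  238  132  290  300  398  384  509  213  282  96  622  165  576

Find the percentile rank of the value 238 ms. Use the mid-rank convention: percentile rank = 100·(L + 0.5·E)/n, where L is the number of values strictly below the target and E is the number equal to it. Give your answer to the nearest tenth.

Sorted: 89, 96, 102, 132, 165, 213, 238, 282, 290, 300, 384, 398, 476, 487, 509, 534, 576, 595, 597, 622.
Count below 238: L = 6; count equal: E = 1; n = 20.
Percentile rank = 100·(6 + 0.5·1)/20 = 100·6.5/20 = 32.5.

32.5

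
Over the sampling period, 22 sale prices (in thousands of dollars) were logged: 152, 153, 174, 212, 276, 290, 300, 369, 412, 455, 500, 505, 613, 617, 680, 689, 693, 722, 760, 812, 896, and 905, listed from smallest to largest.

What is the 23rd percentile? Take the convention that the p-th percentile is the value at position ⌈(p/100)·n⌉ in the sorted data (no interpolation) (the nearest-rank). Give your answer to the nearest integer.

290

n = 22.
Position = ⌈23/100 · 22⌉ = ⌈5.06⌉ = 6.
The value at rank 6 is 290.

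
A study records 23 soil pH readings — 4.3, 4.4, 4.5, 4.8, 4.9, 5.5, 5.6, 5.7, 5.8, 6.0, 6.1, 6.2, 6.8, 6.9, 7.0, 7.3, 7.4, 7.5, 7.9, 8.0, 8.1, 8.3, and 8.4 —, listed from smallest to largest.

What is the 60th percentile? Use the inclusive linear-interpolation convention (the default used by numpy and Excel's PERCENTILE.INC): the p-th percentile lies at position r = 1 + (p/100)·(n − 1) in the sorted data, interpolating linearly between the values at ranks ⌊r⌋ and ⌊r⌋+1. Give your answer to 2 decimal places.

n = 23.
r = 1 + (60/100)·(23 − 1) = 1 + 13.2 = 14.2.
Rank 14 is 6.9 and rank 15 is 7.0.
Interpolate: 6.9 + 0.2·(7.0 − 6.9) = 6.9 + 0.2·0.1 = 6.92.

6.92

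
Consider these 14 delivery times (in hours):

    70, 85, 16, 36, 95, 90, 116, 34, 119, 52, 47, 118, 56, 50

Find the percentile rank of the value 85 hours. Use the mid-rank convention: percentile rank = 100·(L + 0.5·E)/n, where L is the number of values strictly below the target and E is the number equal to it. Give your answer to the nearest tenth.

Sorted: 16, 34, 36, 47, 50, 52, 56, 70, 85, 90, 95, 116, 118, 119.
Count below 85: L = 8; count equal: E = 1; n = 14.
Percentile rank = 100·(8 + 0.5·1)/14 = 100·8.5/14 = 60.71.

60.7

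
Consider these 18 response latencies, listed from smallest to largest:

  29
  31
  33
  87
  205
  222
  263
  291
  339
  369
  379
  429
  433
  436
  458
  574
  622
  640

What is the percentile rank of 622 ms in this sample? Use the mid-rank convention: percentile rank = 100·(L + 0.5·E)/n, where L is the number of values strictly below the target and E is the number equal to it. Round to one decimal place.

91.7

Count below 622: L = 16; count equal: E = 1; n = 18.
Percentile rank = 100·(16 + 0.5·1)/18 = 100·16.5/18 = 91.67.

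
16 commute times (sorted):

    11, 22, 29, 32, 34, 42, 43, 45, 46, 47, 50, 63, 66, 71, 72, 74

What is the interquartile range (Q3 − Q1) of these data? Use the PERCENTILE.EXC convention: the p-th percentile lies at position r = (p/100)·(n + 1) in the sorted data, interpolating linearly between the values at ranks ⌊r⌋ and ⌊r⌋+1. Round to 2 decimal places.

32.75

n = 16.
P25: r = 4.25; ranks 4–5 are 32, 34; interpolating gives 32.5.
P75: r = 12.75; ranks 12–13 are 63, 66; interpolating gives 65.25.
Difference: 65.25 − 32.5 = 32.75.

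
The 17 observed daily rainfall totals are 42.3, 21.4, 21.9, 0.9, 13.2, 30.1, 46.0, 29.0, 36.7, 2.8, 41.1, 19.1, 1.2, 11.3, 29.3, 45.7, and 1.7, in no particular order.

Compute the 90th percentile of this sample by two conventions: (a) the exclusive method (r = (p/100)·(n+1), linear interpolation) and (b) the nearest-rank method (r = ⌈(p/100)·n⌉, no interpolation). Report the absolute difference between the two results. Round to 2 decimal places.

0.06

Sorted: 0.9, 1.2, 1.7, 2.8, 11.3, 13.2, 19.1, 21.4, 21.9, 29.0, 29.3, 30.1, 36.7, 41.1, 42.3, 45.7, 46.0.
n = 17.
(a) r = 16.2; between ranks 16 (45.7) and 17 (46.0): 45.76.
(b) the nearest-rank method: rank 16 → 45.7.
|45.76 − 45.7| = 0.06.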